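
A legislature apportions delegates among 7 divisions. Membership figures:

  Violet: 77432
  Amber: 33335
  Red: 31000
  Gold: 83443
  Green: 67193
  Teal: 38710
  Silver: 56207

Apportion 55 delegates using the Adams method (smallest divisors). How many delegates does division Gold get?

Standard divisor 387320/55 ≈ 7042.182; standard quotas: Violet 10.995, Amber 4.734, Red 4.402, Gold 11.849, Green 9.542, Teal 5.497, Silver 7.981.
Rounding up gives 11, 5, 5, 12, 10, 6, 8 = 57 seats, so the divisor must be adjusted.
With modified divisor 7700: modified quotas Violet 10.056, Amber 4.329, Red 4.026, Gold 10.837, Green 8.726, Teal 5.027, Silver 7.300.
Rounding up: Violet 11, Amber 5, Red 5, Gold 11, Green 9, Teal 6, Silver 8 (total 55).
Gold receives 11.

11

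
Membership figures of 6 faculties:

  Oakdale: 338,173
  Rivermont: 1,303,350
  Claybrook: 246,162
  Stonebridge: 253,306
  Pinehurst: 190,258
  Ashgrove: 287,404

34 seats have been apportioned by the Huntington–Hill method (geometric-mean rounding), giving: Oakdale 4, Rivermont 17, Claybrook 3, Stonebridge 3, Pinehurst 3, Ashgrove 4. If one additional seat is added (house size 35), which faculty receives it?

Priority for the next seat is population ÷ (√(s·(s+1))).
Priorities: Oakdale 75617.782, Rivermont 74507.560, Claybrook 71060.848, Stonebridge 73123.144, Pinehurst 54922.754, Ashgrove 64265.488.
Highest priority: Oakdale.

Oakdale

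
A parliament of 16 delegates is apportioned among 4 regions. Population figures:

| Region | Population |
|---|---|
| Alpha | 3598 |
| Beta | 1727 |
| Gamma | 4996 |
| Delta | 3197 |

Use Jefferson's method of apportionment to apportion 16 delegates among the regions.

Standard divisor 13518/16 ≈ 844.875; standard quotas: Alpha 4.259, Beta 2.044, Gamma 5.913, Delta 3.784.
Rounding down gives 4, 2, 5, 3 = 14 seats, so the divisor must be adjusted.
With modified divisor 760: modified quotas Alpha 4.734, Beta 2.272, Gamma 6.574, Delta 4.207.
Rounding down: Alpha 4, Beta 2, Gamma 6, Delta 4 (total 16).

Alpha=4, Beta=2, Gamma=6, Delta=4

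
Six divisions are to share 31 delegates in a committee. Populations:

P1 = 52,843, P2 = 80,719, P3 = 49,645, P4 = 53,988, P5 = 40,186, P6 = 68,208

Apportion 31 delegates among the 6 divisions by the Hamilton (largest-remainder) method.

P1 5, P2 7, P3 4, P4 5, P5 4, P6 6

Total 345589; standard divisor 345589/31 ≈ 11148.032.
Standard quotas: P1 4.7401, P2 7.2407, P3 4.4533, P4 4.8428, P5 3.6048, P6 6.1184.
Lower quotas: P1 4, P2 7, P3 4, P4 4, P5 3, P6 6 (sum 28, leaving 3 seats).
Remainders in descending order: P4 0.8428, P1 0.7401, P5 0.6048, P3 0.4533, P2 0.2407, P6 0.1184.
Largest remainders: P4, P1, P5 receive the extra seats.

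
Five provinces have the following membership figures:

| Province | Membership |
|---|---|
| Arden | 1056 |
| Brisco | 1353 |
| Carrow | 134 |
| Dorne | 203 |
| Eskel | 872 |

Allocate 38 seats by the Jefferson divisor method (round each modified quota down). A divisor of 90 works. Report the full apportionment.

With modified divisor 90: modified quotas Arden 11.733, Brisco 15.033, Carrow 1.489, Dorne 2.256, Eskel 9.689.
Rounding down: Arden 11, Brisco 15, Carrow 1, Dorne 2, Eskel 9 (total 38).

Arden 11, Brisco 15, Carrow 1, Dorne 2, Eskel 9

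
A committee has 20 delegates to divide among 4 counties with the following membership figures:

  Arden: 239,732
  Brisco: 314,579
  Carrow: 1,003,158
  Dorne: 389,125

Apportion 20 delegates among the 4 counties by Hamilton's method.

Arden=3; Brisco=3; Carrow=10; Dorne=4

Total 1946594; standard divisor 1946594/20 ≈ 97329.7.
Standard quotas: Arden 2.4631, Brisco 3.2321, Carrow 10.3068, Dorne 3.9980.
Lower quotas: Arden 2, Brisco 3, Carrow 10, Dorne 3 (sum 18, leaving 2 seats).
Remainders in descending order: Dorne 0.9980, Arden 0.4631, Carrow 0.3068, Brisco 0.2321.
Largest remainders: Dorne, Arden receive the extra seats.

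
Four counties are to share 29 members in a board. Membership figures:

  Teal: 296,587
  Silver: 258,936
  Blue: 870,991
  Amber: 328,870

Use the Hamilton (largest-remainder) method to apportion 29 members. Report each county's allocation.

Teal: 5, Silver: 4, Blue: 14, Amber: 6

The standard divisor is 1755384/29 ≈ 60530.483.
Standard quotas: Teal 4.8998, Silver 4.2778, Blue 14.3893, Amber 5.4331.
Lower quotas: Teal 4, Silver 4, Blue 14, Amber 5 (sum 27, leaving 2 seats).
Remainders in descending order: Teal 0.8998, Amber 0.4331, Blue 0.3893, Silver 0.2778.
Largest remainders: Teal, Amber receive the extra seats.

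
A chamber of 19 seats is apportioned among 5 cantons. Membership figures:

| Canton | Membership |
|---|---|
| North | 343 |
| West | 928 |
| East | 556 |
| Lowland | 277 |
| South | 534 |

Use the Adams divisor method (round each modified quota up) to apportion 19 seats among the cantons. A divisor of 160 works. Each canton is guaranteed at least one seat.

North: 3; West: 6; East: 4; Lowland: 2; South: 4

With modified divisor 160: modified quotas North 2.144, West 5.800, East 3.475, Lowland 1.731, South 3.337.
Rounding up: North 3, West 6, East 4, Lowland 2, South 4 (total 19).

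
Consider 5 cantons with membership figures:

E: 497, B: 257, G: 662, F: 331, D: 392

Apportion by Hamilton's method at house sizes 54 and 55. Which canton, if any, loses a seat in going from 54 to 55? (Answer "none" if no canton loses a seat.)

At 54 seats: E 13, B 6, G 17, F 8, D 10.
At 55 seats: E 13, B 7, G 17, F 8, D 10.
No canton's allocation decreased.

none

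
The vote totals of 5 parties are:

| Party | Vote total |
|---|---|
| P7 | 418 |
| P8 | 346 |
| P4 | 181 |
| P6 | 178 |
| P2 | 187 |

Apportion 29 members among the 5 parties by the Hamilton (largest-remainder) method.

P7: 9, P8: 8, P4: 4, P6: 4, P2: 4

Total 1310; standard divisor 1310/29 ≈ 45.172.
Standard quotas: P7 9.253, P8 7.660, P4 4.007, P6 3.940, P2 4.140.
Lower quotas: P7 9, P8 7, P4 4, P6 3, P2 4 (sum 27, leaving 2 seats).
Remainders in descending order: P6 0.940, P8 0.660, P7 0.253, P2 0.140, P4 0.007.
Largest remainders: P6, P8 receive the extra seats.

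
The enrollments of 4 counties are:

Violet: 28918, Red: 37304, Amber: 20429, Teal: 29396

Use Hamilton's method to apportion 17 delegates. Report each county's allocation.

Standard divisor: 116047 ÷ 17 ≈ 6826.294.
Standard quotas: Violet 4.2363, Red 5.4648, Amber 2.9927, Teal 4.3063.
Lower quotas: Violet 4, Red 5, Amber 2, Teal 4 (sum 15, leaving 2 seats).
Remainders in descending order: Amber 0.9927, Red 0.4648, Teal 0.3063, Violet 0.2363.
The surplus seats go to Amber, Red.

Violet=4, Red=6, Amber=3, Teal=4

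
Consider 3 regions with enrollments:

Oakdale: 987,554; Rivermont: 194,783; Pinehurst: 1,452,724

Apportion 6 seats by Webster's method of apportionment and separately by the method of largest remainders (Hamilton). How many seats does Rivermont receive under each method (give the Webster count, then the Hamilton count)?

0 and 1

Webster: Oakdale 2, Rivermont 0, Pinehurst 4.
Hamilton: Oakdale 2, Rivermont 1, Pinehurst 3.
Rivermont gets 0 under Webster and 1 under Hamilton.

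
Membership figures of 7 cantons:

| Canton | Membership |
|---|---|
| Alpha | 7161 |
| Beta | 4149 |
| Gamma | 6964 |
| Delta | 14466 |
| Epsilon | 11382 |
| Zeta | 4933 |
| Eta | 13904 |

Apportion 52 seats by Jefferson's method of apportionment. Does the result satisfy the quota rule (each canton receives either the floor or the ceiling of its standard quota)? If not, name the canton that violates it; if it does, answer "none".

Standard quotas: Alpha 5.915, Beta 3.427, Gamma 5.752, Delta 11.948, Epsilon 9.401, Zeta 4.074, Eta 11.484.
Jefferson allocation: Alpha 6, Beta 3, Gamma 6, Delta 12, Epsilon 9, Zeta 4, Eta 12.
Every allocation lies between the lower and upper quota.

none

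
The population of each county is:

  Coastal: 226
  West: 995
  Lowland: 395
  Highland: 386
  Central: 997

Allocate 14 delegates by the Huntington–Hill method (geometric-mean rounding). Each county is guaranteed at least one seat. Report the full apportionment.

With divisor 222.7: modified quotas Coastal 1.015, West 4.468, Lowland 1.774, Highland 1.733, Central 4.477.
Geometric-mean thresholds: Coastal √(1·2)=1.414, West √(4·5)=4.472, Lowland √(1·2)=1.414, Highland √(1·2)=1.414, Central √(4·5)=4.472.
Each quota rounded against its threshold gives Coastal 1, West 4, Lowland 2, Highland 2, Central 5 (total 14).

Coastal: 1, West: 4, Lowland: 2, Highland: 2, Central: 5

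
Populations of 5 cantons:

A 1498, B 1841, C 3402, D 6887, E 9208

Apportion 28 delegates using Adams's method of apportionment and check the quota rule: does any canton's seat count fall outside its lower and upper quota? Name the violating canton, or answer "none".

none

Standard quotas: A 1.837, B 2.257, C 4.171, D 8.444, E 11.290.
Adams allocation: A 2, B 3, C 4, D 8, E 11.
Every allocation lies between the lower and upper quota.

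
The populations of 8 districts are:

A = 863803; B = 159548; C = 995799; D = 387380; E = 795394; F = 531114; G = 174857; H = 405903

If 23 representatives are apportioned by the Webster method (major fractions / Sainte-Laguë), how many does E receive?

Standard divisor 4313798/23 ≈ 187556.435; standard quotas: A 4.606, B 0.851, C 5.309, D 2.065, E 4.241, F 2.832, G 0.932, H 2.164.
Rounding to the nearest integer gives A 5, B 1, C 5, D 2, E 4, F 3, G 1, H 2 — total 23, matching the house size, so no adjustment is needed.
E receives 4.

4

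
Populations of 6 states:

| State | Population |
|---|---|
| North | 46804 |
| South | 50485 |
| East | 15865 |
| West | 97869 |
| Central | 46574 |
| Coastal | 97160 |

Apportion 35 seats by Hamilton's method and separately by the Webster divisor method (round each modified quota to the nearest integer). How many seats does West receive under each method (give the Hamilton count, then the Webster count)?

10 and 9

Hamilton: North 5, South 5, East 1, West 10, Central 5, Coastal 9.
Webster: North 5, South 5, East 2, West 9, Central 5, Coastal 9.
West gets 10 under Hamilton and 9 under Webster.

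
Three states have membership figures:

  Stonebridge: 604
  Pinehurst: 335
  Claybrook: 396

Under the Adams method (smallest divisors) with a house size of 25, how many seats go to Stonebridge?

11

Standard divisor 1335/25 ≈ 53.4; standard quotas: Stonebridge 11.311, Pinehurst 6.273, Claybrook 7.416.
Rounding up gives 12, 7, 8 = 27 seats, so the divisor must be adjusted.
With modified divisor 56.2: modified quotas Stonebridge 10.747, Pinehurst 5.961, Claybrook 7.046.
Rounding up: Stonebridge 11, Pinehurst 6, Claybrook 8 (total 25).
Stonebridge receives 11.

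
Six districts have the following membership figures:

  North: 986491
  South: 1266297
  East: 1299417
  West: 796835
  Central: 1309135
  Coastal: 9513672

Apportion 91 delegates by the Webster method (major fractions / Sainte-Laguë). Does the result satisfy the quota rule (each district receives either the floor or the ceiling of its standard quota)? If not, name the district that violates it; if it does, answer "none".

Standard quotas: North 5.917, South 7.595, East 7.794, West 4.779, Central 7.852, Coastal 57.063.
Webster allocation: North 6, South 8, East 8, West 5, Central 8, Coastal 56.
Coastal has quota 57.063 (lower 57, upper 58) but receives 56 — outside the quota interval.

Coastal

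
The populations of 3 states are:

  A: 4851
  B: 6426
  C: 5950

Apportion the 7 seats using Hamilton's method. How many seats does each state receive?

Standard divisor: 17227 ÷ 7 = 2461.
Standard quotas: A 1.9711, B 2.6111, C 2.4177.
Lower quotas: A 1, B 2, C 2 (sum 5, leaving 2 seats).
Remainders in descending order: A 0.9711, B 0.6111, C 0.4177.
The surplus seats go to A, B.

A 2, B 3, C 2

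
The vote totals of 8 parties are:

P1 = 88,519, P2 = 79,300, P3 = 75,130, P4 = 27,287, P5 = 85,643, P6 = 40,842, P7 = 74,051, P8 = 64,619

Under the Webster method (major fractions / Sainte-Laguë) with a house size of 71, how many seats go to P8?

9

Standard divisor 535391/71 ≈ 7540.718; standard quotas: P1 11.739, P2 10.516, P3 9.963, P4 3.619, P5 11.357, P6 5.416, P7 9.820, P8 8.569.
Rounding to the nearest integer gives 12, 11, 10, 4, 11, 5, 10, 9 = 72 seats, so the divisor must be adjusted.
With modified divisor 7580: modified quotas P1 11.678, P2 10.462, P3 9.912, P4 3.600, P5 11.299, P6 5.388, P7 9.769, P8 8.525.
Rounding to the nearest integer: P1 12, P2 10, P3 10, P4 4, P5 11, P6 5, P7 10, P8 9 (total 71).
P8 receives 9.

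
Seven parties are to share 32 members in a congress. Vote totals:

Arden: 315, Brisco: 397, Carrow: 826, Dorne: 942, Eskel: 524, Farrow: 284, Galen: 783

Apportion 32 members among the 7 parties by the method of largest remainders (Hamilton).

Arden=3, Brisco=3, Carrow=7, Dorne=7, Eskel=4, Farrow=2, Galen=6

Total 4071; standard divisor 4071/32 ≈ 127.219.
Standard quotas: Arden 2.476, Brisco 3.121, Carrow 6.493, Dorne 7.405, Eskel 4.119, Farrow 2.232, Galen 6.155.
Lower quotas: Arden 2, Brisco 3, Carrow 6, Dorne 7, Eskel 4, Farrow 2, Galen 6 (sum 30, leaving 2 seats).
Remainders in descending order: Carrow 0.493, Arden 0.476, Dorne 0.405, Farrow 0.232, Galen 0.155, Brisco 0.121, Eskel 0.119.
Largest remainders: Carrow, Arden receive the extra seats.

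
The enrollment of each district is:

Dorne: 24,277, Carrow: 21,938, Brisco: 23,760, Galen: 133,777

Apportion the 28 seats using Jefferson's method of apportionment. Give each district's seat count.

Standard divisor 203752/28 ≈ 7276.857; standard quotas: Dorne 3.336, Carrow 3.015, Brisco 3.265, Galen 18.384.
Rounding down gives 3, 3, 3, 18 = 27 seats, so the divisor must be adjusted.
With modified divisor 6900: modified quotas Dorne 3.518, Carrow 3.179, Brisco 3.443, Galen 19.388.
Rounding down: Dorne 3, Carrow 3, Brisco 3, Galen 19 (total 28).

Dorne=3, Carrow=3, Brisco=3, Galen=19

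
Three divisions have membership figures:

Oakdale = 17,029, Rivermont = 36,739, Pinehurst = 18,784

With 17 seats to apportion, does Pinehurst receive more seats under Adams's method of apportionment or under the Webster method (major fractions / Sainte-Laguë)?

Adams: Oakdale 4, Rivermont 8, Pinehurst 5.
Webster: Oakdale 4, Rivermont 9, Pinehurst 4.
Pinehurst gets 5 under Adams and 4 under Webster.

Adams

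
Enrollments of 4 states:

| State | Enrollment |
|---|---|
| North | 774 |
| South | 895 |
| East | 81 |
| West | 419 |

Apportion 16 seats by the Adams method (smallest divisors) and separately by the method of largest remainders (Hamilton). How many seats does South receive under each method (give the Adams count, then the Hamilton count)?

6 and 7

Adams: North 6, South 6, East 1, West 3.
Hamilton: North 6, South 7, East 0, West 3.
South gets 6 under Adams and 7 under Hamilton.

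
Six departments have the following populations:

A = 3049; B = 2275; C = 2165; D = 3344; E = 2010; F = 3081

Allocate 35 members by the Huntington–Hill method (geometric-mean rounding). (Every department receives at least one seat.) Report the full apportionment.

With divisor 460: modified quotas A 6.628, B 4.946, C 4.707, D 7.270, E 4.370, F 6.698.
Geometric-mean thresholds: A √(6·7)=6.481, B √(4·5)=4.472, C √(4·5)=4.472, D √(7·8)=7.483, E √(4·5)=4.472, F √(6·7)=6.481.
Each quota rounded against its threshold gives A 7, B 5, C 5, D 7, E 4, F 7 (total 35).

A=7; B=5; C=5; D=7; E=4; F=7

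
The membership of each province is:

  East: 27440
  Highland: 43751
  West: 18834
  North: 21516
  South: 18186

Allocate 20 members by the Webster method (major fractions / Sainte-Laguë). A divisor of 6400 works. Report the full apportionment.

East 4, Highland 7, West 3, North 3, South 3

With modified divisor 6400: modified quotas East 4.287, Highland 6.836, West 2.943, North 3.362, South 2.842.
Rounding to the nearest integer: East 4, Highland 7, West 3, North 3, South 3 (total 20).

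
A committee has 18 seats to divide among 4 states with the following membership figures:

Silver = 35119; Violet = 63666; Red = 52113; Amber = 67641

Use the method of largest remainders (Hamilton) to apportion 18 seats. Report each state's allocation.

Silver: 3, Violet: 5, Red: 4, Amber: 6

The standard divisor is 218539/18 ≈ 12141.056.
Standard quotas: Silver 2.8926, Violet 5.2439, Red 4.2923, Amber 5.5713.
Lower quotas: Silver 2, Violet 5, Red 4, Amber 5 (sum 16, leaving 2 seats).
Remainders in descending order: Silver 0.8926, Amber 0.5713, Red 0.2923, Violet 0.2439.
The surplus seats go to Silver, Amber.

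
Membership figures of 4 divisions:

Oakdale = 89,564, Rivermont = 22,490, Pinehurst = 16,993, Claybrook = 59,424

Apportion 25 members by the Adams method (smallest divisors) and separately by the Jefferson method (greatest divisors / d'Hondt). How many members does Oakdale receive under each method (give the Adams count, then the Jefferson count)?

11 and 12

Adams: Oakdale 11, Rivermont 3, Pinehurst 3, Claybrook 8.
Jefferson: Oakdale 12, Rivermont 3, Pinehurst 2, Claybrook 8.
Oakdale gets 11 under Adams and 12 under Jefferson.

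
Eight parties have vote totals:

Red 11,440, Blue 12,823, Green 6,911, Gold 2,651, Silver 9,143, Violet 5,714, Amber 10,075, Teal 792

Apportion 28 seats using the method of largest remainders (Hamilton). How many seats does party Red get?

6

Total 59549; standard divisor 59549/28 ≈ 2126.75.
Standard quotas: Red 5.3791, Blue 6.0294, Green 3.2496, Gold 1.2465, Silver 4.2990, Violet 2.6867, Amber 4.7373, Teal 0.3724.
Lower quotas: Red 5, Blue 6, Green 3, Gold 1, Silver 4, Violet 2, Amber 4, Teal 0 (sum 25, leaving 3 seats).
Remainders in descending order: Amber 0.7373, Violet 0.6867, Red 0.3791, Teal 0.3724, Silver 0.2990, Green 0.2496, Gold 0.2465, Blue 0.0294.
Largest remainders: Amber, Violet, Red receive the extra seats.
Red receives 6.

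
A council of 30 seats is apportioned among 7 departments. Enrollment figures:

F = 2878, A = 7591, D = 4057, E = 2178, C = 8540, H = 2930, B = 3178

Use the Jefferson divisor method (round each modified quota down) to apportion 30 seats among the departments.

Standard divisor 31352/30 ≈ 1045.067; standard quotas: F 2.754, A 7.264, D 3.882, E 2.084, C 8.172, H 2.804, B 3.041.
Rounding down gives 2, 7, 3, 2, 8, 2, 3 = 27 seats, so the divisor must be adjusted.
With modified divisor 952.02: modified quotas F 3.023, A 7.974, D 4.261, E 2.288, C 8.970, H 3.078, B 3.338.
Rounding down: F 3, A 7, D 4, E 2, C 8, H 3, B 3 (total 30).

F=3, A=7, D=4, E=2, C=8, H=3, B=3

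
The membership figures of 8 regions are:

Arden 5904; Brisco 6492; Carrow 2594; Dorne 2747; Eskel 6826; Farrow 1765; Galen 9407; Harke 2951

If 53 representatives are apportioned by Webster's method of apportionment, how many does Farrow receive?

Standard divisor 38686/53 ≈ 729.925; standard quotas: Arden 8.089, Brisco 8.894, Carrow 3.554, Dorne 3.763, Eskel 9.352, Farrow 2.418, Galen 12.888, Harke 4.043.
Rounding to the nearest integer gives Arden 8, Brisco 9, Carrow 4, Dorne 4, Eskel 9, Farrow 2, Galen 13, Harke 4 — total 53, matching the house size, so no adjustment is needed.
Farrow receives 2.

2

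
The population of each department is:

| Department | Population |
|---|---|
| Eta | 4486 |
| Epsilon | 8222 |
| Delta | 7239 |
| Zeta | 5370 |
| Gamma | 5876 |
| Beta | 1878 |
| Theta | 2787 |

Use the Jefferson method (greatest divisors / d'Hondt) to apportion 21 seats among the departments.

Standard divisor 35858/21 ≈ 1707.524; standard quotas: Eta 2.627, Epsilon 4.815, Delta 4.239, Zeta 3.145, Gamma 3.441, Beta 1.100, Theta 1.632.
Rounding down gives 2, 4, 4, 3, 3, 1, 1 = 18 seats, so the divisor must be adjusted.
With modified divisor 1460: modified quotas Eta 3.073, Epsilon 5.632, Delta 4.958, Zeta 3.678, Gamma 4.025, Beta 1.286, Theta 1.909.
Rounding down: Eta 3, Epsilon 5, Delta 4, Zeta 3, Gamma 4, Beta 1, Theta 1 (total 21).

Eta: 3; Epsilon: 5; Delta: 4; Zeta: 3; Gamma: 4; Beta: 1; Theta: 1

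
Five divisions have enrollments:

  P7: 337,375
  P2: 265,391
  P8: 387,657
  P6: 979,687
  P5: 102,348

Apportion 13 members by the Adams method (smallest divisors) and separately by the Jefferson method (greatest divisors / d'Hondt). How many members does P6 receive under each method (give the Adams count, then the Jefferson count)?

6 and 7

Adams: P7 2, P2 2, P8 2, P6 6, P5 1.
Jefferson: P7 2, P2 2, P8 2, P6 7, P5 0.
P6 gets 6 under Adams and 7 under Jefferson.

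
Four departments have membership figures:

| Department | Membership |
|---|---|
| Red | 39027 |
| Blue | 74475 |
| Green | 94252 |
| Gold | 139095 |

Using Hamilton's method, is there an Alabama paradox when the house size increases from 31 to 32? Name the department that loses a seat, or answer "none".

At 31 seats: Red 4, Blue 7, Green 8, Gold 12.
At 32 seats: Red 3, Blue 7, Green 9, Gold 13.
Red drops from 4 to 3.

Red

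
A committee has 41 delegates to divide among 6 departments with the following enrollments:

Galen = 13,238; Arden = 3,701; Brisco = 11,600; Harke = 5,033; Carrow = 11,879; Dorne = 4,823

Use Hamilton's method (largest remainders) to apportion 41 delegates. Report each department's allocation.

Total 50274; standard divisor 50274/41 ≈ 1226.195.
Standard quotas: Galen 10.7960, Arden 3.0183, Brisco 9.4602, Harke 4.1046, Carrow 9.6877, Dorne 3.9333.
Lower quotas: Galen 10, Arden 3, Brisco 9, Harke 4, Carrow 9, Dorne 3 (sum 38, leaving 3 seats).
Remainders in descending order: Dorne 0.9333, Galen 0.7960, Carrow 0.6877, Brisco 0.4602, Harke 0.1046, Arden 0.0183.
Largest remainders: Dorne, Galen, Carrow receive the extra seats.

Galen 11, Arden 3, Brisco 9, Harke 4, Carrow 10, Dorne 4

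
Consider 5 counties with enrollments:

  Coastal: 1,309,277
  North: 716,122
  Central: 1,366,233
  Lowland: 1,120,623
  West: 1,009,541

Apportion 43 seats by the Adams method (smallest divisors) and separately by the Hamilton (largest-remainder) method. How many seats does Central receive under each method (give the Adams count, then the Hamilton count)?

Adams: Coastal 10, North 6, Central 10, Lowland 9, West 8.
Hamilton: Coastal 10, North 5, Central 11, Lowland 9, West 8.
Central gets 10 under Adams and 11 under Hamilton.

10 and 11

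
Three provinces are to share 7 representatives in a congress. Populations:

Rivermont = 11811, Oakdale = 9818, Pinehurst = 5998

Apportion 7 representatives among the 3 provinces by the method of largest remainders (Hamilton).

The standard divisor is 27627/7 ≈ 3946.714.
Standard quotas: Rivermont 2.9926, Oakdale 2.4876, Pinehurst 1.5197.
Lower quotas: Rivermont 2, Oakdale 2, Pinehurst 1 (sum 5, leaving 2 seats).
Remainders in descending order: Rivermont 0.9926, Pinehurst 0.5197, Oakdale 0.4876.
Largest remainders: Rivermont, Pinehurst receive the extra seats.

Rivermont 3, Oakdale 2, Pinehurst 2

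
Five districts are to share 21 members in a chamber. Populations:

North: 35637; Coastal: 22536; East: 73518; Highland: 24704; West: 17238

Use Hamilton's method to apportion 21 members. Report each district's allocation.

North 4, Coastal 3, East 9, Highland 3, West 2

Standard divisor: 173633 ÷ 21 ≈ 8268.238.
Standard quotas: North 4.3101, Coastal 2.7256, East 8.8916, Highland 2.9878, West 2.0848.
Lower quotas: North 4, Coastal 2, East 8, Highland 2, West 2 (sum 18, leaving 3 seats).
Remainders in descending order: Highland 0.9878, East 0.8916, Coastal 0.7256, North 0.3101, West 0.0848.
Largest remainders: Highland, East, Coastal receive the extra seats.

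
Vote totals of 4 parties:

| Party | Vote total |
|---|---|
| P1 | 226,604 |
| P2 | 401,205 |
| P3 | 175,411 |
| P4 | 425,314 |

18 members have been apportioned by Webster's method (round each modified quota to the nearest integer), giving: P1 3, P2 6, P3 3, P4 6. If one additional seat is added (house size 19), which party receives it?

P4

Priority for the next seat is population ÷ (current seats + 0.5).
Priorities: P1 64744.000, P2 61723.846, P3 50117.429, P4 65432.923.
Highest priority: P4.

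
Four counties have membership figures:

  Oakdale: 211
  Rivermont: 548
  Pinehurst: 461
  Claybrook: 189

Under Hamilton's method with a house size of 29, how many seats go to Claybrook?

Standard divisor: 1409 ÷ 29 ≈ 48.586.
Standard quotas: Oakdale 4.343, Rivermont 11.279, Pinehurst 9.488, Claybrook 3.890.
Lower quotas: Oakdale 4, Rivermont 11, Pinehurst 9, Claybrook 3 (sum 27, leaving 2 seats).
Remainders in descending order: Claybrook 0.890, Pinehurst 0.488, Oakdale 0.343, Rivermont 0.279.
The surplus seats go to Claybrook, Pinehurst.
Claybrook receives 4.

4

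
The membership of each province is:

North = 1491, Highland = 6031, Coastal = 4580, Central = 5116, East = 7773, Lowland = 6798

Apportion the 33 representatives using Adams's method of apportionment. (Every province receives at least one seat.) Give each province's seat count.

Standard divisor 31789/33 ≈ 963.303; standard quotas: North 1.548, Highland 6.261, Coastal 4.754, Central 5.311, East 8.069, Lowland 7.057.
Rounding up gives 2, 7, 5, 6, 9, 8 = 37 seats, so the divisor must be adjusted.
With modified divisor 1100: modified quotas North 1.355, Highland 5.483, Coastal 4.164, Central 4.651, East 7.066, Lowland 6.180.
Rounding up: North 2, Highland 6, Coastal 5, Central 5, East 8, Lowland 7 (total 33).

North: 2; Highland: 6; Coastal: 5; Central: 5; East: 8; Lowland: 7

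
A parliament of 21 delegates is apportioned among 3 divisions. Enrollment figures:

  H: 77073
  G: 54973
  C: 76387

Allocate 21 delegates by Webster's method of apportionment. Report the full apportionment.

H 8; G 5; C 8

Standard divisor 208433/21 ≈ 9925.381; standard quotas: H 7.765, G 5.539, C 7.696.
Rounding to the nearest integer gives 8, 6, 8 = 22 seats, so the divisor must be adjusted.
With modified divisor 10100: modified quotas H 7.631, G 5.443, C 7.563.
Rounding to the nearest integer: H 8, G 5, C 8 (total 21).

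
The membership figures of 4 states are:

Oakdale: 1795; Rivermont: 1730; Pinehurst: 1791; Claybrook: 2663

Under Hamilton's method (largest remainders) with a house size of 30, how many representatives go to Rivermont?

Standard divisor: 7979 ÷ 30 ≈ 265.967.
Standard quotas: Oakdale 6.749, Rivermont 6.505, Pinehurst 6.734, Claybrook 10.013.
Lower quotas: Oakdale 6, Rivermont 6, Pinehurst 6, Claybrook 10 (sum 28, leaving 2 seats).
Remainders in descending order: Oakdale 0.749, Pinehurst 0.734, Rivermont 0.505, Claybrook 0.013.
Largest remainders: Oakdale, Pinehurst receive the extra seats.
Rivermont receives 6.

6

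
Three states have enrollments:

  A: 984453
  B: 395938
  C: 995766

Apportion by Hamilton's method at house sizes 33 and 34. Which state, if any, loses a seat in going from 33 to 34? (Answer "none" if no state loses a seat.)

At 33 seats: A 14, B 5, C 14.
At 34 seats: A 14, B 6, C 14.
No state's allocation decreased.

none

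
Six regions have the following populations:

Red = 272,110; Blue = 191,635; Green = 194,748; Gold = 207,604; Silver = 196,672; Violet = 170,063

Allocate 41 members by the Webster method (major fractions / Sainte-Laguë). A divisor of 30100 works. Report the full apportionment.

With modified divisor 30100: modified quotas Red 9.040, Blue 6.367, Green 6.470, Gold 6.897, Silver 6.534, Violet 5.650.
Rounding to the nearest integer: Red 9, Blue 6, Green 6, Gold 7, Silver 7, Violet 6 (total 41).

Red: 9, Blue: 6, Green: 6, Gold: 7, Silver: 7, Violet: 6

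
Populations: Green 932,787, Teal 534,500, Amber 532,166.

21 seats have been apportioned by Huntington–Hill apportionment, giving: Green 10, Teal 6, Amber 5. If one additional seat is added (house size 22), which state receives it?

Priority for the next seat is population ÷ (√(s·(s+1))).
Priorities: Green 88937.751, Teal 82475.141, Amber 97159.774.
Highest priority: Amber.

Amber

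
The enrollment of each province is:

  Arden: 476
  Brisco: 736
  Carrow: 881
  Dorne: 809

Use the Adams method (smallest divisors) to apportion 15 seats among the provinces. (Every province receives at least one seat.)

Arden 3, Brisco 4, Carrow 4, Dorne 4

Standard divisor 2902/15 ≈ 193.467; standard quotas: Arden 2.460, Brisco 3.804, Carrow 4.554, Dorne 4.182.
Rounding up gives 3, 4, 5, 5 = 17 seats, so the divisor must be adjusted.
With modified divisor 230: modified quotas Arden 2.070, Brisco 3.200, Carrow 3.830, Dorne 3.517.
Rounding up: Arden 3, Brisco 4, Carrow 4, Dorne 4 (total 15).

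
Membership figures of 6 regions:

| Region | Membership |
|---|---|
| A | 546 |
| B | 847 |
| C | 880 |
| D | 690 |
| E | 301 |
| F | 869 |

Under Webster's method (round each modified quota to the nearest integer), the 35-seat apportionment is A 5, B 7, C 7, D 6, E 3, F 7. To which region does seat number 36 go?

C

Priority for the next seat is population ÷ (current seats + 0.5).
Priorities: A 99.273, B 112.933, C 117.333, D 106.154, E 86.000, F 115.867.
Highest priority: C.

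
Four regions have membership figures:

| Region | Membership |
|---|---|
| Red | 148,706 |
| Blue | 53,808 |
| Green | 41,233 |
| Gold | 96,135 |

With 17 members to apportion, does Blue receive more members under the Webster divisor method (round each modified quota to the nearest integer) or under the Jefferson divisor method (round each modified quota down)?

Webster: Red 7, Blue 3, Green 2, Gold 5.
Jefferson: Red 8, Blue 2, Green 2, Gold 5.
Blue gets 3 under Webster and 2 under Jefferson.

Webster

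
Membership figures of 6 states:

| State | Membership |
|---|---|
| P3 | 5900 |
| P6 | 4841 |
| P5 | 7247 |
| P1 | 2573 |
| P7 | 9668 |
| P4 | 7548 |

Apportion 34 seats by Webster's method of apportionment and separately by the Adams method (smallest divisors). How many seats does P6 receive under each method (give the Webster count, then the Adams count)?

Webster: P3 5, P6 4, P5 7, P1 2, P7 9, P4 7.
Adams: P3 5, P6 5, P5 6, P1 3, P7 8, P4 7.
P6 gets 4 under Webster and 5 under Adams.

4 and 5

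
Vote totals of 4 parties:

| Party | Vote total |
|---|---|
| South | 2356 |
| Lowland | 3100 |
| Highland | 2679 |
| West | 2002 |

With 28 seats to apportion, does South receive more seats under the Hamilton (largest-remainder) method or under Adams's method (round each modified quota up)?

Adams

Hamilton: South 6, Lowland 9, Highland 7, West 6.
Adams: South 7, Lowland 8, Highland 7, West 6.
South gets 6 under Hamilton and 7 under Adams.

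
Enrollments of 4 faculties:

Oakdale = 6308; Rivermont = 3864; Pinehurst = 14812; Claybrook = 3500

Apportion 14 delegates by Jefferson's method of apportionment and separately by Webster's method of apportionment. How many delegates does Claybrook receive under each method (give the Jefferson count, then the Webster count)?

1 and 2

Jefferson: Oakdale 3, Rivermont 2, Pinehurst 8, Claybrook 1.
Webster: Oakdale 3, Rivermont 2, Pinehurst 7, Claybrook 2.
Claybrook gets 1 under Jefferson and 2 under Webster.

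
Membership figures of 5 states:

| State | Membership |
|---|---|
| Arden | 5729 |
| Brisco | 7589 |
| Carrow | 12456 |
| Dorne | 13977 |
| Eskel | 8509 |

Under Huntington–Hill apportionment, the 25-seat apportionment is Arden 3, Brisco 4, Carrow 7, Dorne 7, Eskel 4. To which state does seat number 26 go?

Eskel

Priority for the next seat is population ÷ (√(s·(s+1))).
Priorities: Arden 1653.820, Brisco 1696.952, Carrow 1664.503, Dorne 1867.755, Eskel 1902.670.
Highest priority: Eskel.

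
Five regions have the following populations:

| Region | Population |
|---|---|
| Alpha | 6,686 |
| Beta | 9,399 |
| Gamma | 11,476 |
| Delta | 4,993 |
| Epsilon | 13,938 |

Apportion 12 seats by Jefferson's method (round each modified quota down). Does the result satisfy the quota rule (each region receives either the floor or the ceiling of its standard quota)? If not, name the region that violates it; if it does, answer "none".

none

Standard quotas: Alpha 1.726, Beta 2.426, Gamma 2.962, Delta 1.289, Epsilon 3.598.
Jefferson allocation: Alpha 2, Beta 2, Gamma 3, Delta 1, Epsilon 4.
Every allocation lies between the lower and upper quota.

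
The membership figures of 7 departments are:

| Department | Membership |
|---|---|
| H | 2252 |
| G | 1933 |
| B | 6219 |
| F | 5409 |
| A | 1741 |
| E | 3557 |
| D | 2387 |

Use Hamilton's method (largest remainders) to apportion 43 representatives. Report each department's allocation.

H 4; G 4; B 11; F 10; A 3; E 7; D 4

Total 23498; standard divisor 23498/43 ≈ 546.465.
Standard quotas: H 4.1210, G 3.5373, B 11.3804, F 9.8982, A 3.1859, E 6.5091, D 4.3681.
Lower quotas: H 4, G 3, B 11, F 9, A 3, E 6, D 4 (sum 40, leaving 3 seats).
Remainders in descending order: F 0.8982, G 0.5373, E 0.5091, B 0.3804, D 0.3681, A 0.1859, H 0.1210.
The surplus seats go to F, G, E.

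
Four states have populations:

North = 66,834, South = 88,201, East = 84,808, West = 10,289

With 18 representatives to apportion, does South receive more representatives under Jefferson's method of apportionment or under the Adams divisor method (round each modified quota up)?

Jefferson

Jefferson: North 5, South 7, East 6, West 0.
Adams: North 5, South 6, East 6, West 1.
South gets 7 under Jefferson and 6 under Adams.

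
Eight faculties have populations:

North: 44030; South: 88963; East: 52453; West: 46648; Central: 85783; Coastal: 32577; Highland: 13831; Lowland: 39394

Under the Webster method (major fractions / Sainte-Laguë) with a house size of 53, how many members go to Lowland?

5

Standard divisor 403679/53 ≈ 7616.585; standard quotas: North 5.781, South 11.680, East 6.887, West 6.125, Central 11.263, Coastal 4.277, Highland 1.816, Lowland 5.172.
Rounding to the nearest integer gives North 6, South 12, East 7, West 6, Central 11, Coastal 4, Highland 2, Lowland 5 — total 53, matching the house size, so no adjustment is needed.
Lowland receives 5.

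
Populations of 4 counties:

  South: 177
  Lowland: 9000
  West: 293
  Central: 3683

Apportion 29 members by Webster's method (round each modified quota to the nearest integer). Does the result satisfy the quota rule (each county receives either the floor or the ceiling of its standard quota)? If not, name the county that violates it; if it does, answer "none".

Standard quotas: South 0.390, Lowland 19.843, West 0.646, Central 8.120.
Webster allocation: South 0, Lowland 20, West 1, Central 8.
Every allocation lies between the lower and upper quota.

none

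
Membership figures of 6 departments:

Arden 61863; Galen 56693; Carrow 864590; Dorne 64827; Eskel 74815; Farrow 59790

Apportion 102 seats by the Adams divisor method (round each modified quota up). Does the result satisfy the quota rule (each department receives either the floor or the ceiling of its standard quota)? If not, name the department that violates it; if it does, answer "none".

Standard quotas: Arden 5.336, Galen 4.890, Carrow 74.573, Dorne 5.591, Eskel 6.453, Farrow 5.157.
Adams allocation: Arden 6, Galen 5, Carrow 73, Dorne 6, Eskel 7, Farrow 5.
Carrow has quota 74.573 (lower 74, upper 75) but receives 73 — outside the quota interval.

Carrow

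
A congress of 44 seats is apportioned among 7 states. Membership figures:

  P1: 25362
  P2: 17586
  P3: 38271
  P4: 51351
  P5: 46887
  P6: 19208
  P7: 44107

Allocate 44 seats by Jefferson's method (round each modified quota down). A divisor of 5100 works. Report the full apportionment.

P1 4, P2 3, P3 7, P4 10, P5 9, P6 3, P7 8

With modified divisor 5100: modified quotas P1 4.973, P2 3.448, P3 7.504, P4 10.069, P5 9.194, P6 3.766, P7 8.648.
Rounding down: P1 4, P2 3, P3 7, P4 10, P5 9, P6 3, P7 8 (total 44).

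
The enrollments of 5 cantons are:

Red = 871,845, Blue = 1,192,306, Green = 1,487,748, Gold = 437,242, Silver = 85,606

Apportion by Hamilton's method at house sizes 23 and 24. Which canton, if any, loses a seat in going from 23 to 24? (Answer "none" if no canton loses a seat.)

At 23 seats: Red 5, Blue 7, Green 8, Gold 2, Silver 1.
At 24 seats: Red 5, Blue 7, Green 9, Gold 3, Silver 0.
Silver drops from 1 to 0.

Silver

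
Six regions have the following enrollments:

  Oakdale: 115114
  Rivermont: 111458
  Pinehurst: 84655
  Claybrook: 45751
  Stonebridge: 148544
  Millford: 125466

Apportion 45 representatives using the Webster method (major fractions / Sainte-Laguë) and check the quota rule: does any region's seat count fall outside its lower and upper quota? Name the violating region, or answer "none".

Standard quotas: Oakdale 8.210, Rivermont 7.949, Pinehurst 6.037, Claybrook 3.263, Stonebridge 10.594, Millford 8.948.
Webster allocation: Oakdale 8, Rivermont 8, Pinehurst 6, Claybrook 3, Stonebridge 11, Millford 9.
Every allocation lies between the lower and upper quota.

none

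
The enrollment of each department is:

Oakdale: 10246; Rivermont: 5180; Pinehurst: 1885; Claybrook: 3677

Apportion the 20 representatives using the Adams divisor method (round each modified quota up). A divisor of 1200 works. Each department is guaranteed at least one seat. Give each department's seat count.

Oakdale=9; Rivermont=5; Pinehurst=2; Claybrook=4

With modified divisor 1200: modified quotas Oakdale 8.538, Rivermont 4.317, Pinehurst 1.571, Claybrook 3.064.
Rounding up: Oakdale 9, Rivermont 5, Pinehurst 2, Claybrook 4 (total 20).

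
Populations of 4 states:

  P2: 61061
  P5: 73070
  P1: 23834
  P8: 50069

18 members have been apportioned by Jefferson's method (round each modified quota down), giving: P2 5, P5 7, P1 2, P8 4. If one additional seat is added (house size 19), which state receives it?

P2

Priority for the next seat is population ÷ (current seats + 1).
Priorities: P2 10176.833, P5 9133.750, P1 7944.667, P8 10013.800.
Highest priority: P2.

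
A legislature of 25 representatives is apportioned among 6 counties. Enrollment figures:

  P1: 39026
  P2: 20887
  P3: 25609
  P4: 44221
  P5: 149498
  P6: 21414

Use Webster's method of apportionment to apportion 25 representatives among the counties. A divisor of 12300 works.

With modified divisor 12300: modified quotas P1 3.173, P2 1.698, P3 2.082, P4 3.595, P5 12.154, P6 1.741.
Rounding to the nearest integer: P1 3, P2 2, P3 2, P4 4, P5 12, P6 2 (total 25).

P1: 3; P2: 2; P3: 2; P4: 4; P5: 12; P6: 2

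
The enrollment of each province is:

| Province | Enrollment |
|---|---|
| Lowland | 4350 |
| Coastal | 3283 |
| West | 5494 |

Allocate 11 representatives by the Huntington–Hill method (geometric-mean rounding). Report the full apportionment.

With divisor 1242: modified quotas Lowland 3.502, Coastal 2.643, West 4.424.
Geometric-mean thresholds: Lowland √(3·4)=3.464, Coastal √(2·3)=2.449, West √(4·5)=4.472.
Each quota rounded against its threshold gives Lowland 4, Coastal 3, West 4 (total 11).

Lowland 4, Coastal 3, West 4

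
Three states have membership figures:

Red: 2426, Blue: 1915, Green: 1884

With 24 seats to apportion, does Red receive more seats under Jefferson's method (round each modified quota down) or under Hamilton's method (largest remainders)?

Jefferson

Jefferson: Red 10, Blue 7, Green 7.
Hamilton: Red 9, Blue 8, Green 7.
Red gets 10 under Jefferson and 9 under Hamilton.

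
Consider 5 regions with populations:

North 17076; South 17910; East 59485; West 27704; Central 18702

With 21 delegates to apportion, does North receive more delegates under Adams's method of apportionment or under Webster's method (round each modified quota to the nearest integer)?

Adams

Adams: North 3, South 3, East 8, West 4, Central 3.
Webster: North 2, South 3, East 9, West 4, Central 3.
North gets 3 under Adams and 2 under Webster.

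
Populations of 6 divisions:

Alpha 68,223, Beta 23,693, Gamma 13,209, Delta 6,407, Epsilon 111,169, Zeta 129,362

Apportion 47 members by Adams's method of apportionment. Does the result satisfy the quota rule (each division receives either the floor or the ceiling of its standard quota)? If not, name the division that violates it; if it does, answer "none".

Standard quotas: Alpha 9.108, Beta 3.163, Gamma 1.763, Delta 0.855, Epsilon 14.841, Zeta 17.270.
Adams allocation: Alpha 9, Beta 3, Gamma 2, Delta 1, Epsilon 15, Zeta 17.
Every allocation lies between the lower and upper quota.

none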